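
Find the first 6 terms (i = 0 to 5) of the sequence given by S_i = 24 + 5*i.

This is an arithmetic sequence.
i=0: S_0 = 24 + 5*0 = 24
i=1: S_1 = 24 + 5*1 = 29
i=2: S_2 = 24 + 5*2 = 34
i=3: S_3 = 24 + 5*3 = 39
i=4: S_4 = 24 + 5*4 = 44
i=5: S_5 = 24 + 5*5 = 49
The first 6 terms are: [24, 29, 34, 39, 44, 49]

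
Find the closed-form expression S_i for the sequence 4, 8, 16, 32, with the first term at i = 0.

Check ratios: 8 / 4 = 2.0
Common ratio r = 2.
First term a = 4.
Formula: S_i = 4 * 2^i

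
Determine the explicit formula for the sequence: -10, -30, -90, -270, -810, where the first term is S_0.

Check ratios: -30 / -10 = 3.0
Common ratio r = 3.
First term a = -10.
Formula: S_i = -10 * 3^i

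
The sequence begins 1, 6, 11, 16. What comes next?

Differences: 6 - 1 = 5
This is an arithmetic sequence with common difference d = 5.
Next term = 16 + 5 = 21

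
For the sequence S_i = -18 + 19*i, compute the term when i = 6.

S_6 = -18 + 19*6 = -18 + 114 = 96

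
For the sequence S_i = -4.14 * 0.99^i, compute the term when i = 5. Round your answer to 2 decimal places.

S_5 = -4.14 * 0.99^5 ≈ -4.14 * 0.951 ≈ -3.94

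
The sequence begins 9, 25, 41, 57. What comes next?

Differences: 25 - 9 = 16
This is an arithmetic sequence with common difference d = 16.
Next term = 57 + 16 = 73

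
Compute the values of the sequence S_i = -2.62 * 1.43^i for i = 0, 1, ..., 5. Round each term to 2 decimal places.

This is a geometric sequence.
i=0: S_0 = -2.62 * 1.43^0 = -2.62
i=1: S_1 = -2.62 * 1.43^1 ≈ -3.75
i=2: S_2 = -2.62 * 1.43^2 ≈ -5.36
i=3: S_3 = -2.62 * 1.43^3 ≈ -7.66
i=4: S_4 = -2.62 * 1.43^4 ≈ -10.96
i=5: S_5 = -2.62 * 1.43^5 ≈ -15.67
The first 6 terms are: [-2.62, -3.75, -5.36, -7.66, -10.96, -15.67]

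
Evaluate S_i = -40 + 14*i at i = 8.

S_8 = -40 + 14*8 = -40 + 112 = 72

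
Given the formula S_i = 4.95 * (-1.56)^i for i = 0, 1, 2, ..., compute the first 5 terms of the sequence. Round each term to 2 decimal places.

This is a geometric sequence.
i=0: S_0 = 4.95 * (-1.56)^0 = 4.95
i=1: S_1 = 4.95 * (-1.56)^1 ≈ -7.72
i=2: S_2 = 4.95 * (-1.56)^2 ≈ 12.05
i=3: S_3 = 4.95 * (-1.56)^3 ≈ -18.79
i=4: S_4 = 4.95 * (-1.56)^4 ≈ 29.32
The first 5 terms are: [4.95, -7.72, 12.05, -18.79, 29.32]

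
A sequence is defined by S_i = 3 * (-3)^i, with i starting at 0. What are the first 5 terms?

This is a geometric sequence.
i=0: S_0 = 3 * (-3)^0 = 3
i=1: S_1 = 3 * (-3)^1 = -9
i=2: S_2 = 3 * (-3)^2 = 27
i=3: S_3 = 3 * (-3)^3 = -81
i=4: S_4 = 3 * (-3)^4 = 243
The first 5 terms are: [3, -9, 27, -81, 243]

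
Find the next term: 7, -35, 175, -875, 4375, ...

Ratios: -35 / 7 = -5.0
This is a geometric sequence with common ratio r = -5.
Next term = 4375 * -5 = -21875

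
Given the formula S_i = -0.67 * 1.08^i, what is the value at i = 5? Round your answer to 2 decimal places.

S_5 = -0.67 * 1.08^5 ≈ -0.67 * 1.4693 ≈ -0.98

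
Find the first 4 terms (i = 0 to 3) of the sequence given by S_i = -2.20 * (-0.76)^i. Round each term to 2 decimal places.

This is a geometric sequence.
i=0: S_0 = -2.2 * (-0.76)^0 = -2.2
i=1: S_1 = -2.2 * (-0.76)^1 ≈ 1.67
i=2: S_2 = -2.2 * (-0.76)^2 ≈ -1.27
i=3: S_3 = -2.2 * (-0.76)^3 ≈ 0.97
The first 4 terms are: [-2.2, 1.67, -1.27, 0.97]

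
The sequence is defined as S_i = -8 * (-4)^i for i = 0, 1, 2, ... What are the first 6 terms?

This is a geometric sequence.
i=0: S_0 = -8 * (-4)^0 = -8
i=1: S_1 = -8 * (-4)^1 = 32
i=2: S_2 = -8 * (-4)^2 = -128
i=3: S_3 = -8 * (-4)^3 = 512
i=4: S_4 = -8 * (-4)^4 = -2048
i=5: S_5 = -8 * (-4)^5 = 8192
The first 6 terms are: [-8, 32, -128, 512, -2048, 8192]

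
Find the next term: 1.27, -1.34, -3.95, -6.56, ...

Differences: -1.34 - 1.27 = -2.61
This is an arithmetic sequence with common difference d = -2.61.
Next term = -6.56 + -2.61 = -9.17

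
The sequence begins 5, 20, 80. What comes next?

Ratios: 20 / 5 = 4.0
This is a geometric sequence with common ratio r = 4.
Next term = 80 * 4 = 320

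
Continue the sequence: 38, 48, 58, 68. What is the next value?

Differences: 48 - 38 = 10
This is an arithmetic sequence with common difference d = 10.
Next term = 68 + 10 = 78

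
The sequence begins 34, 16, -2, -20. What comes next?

Differences: 16 - 34 = -18
This is an arithmetic sequence with common difference d = -18.
Next term = -20 + -18 = -38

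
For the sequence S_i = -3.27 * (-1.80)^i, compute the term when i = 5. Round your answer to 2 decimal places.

S_5 = -3.27 * (-1.8)^5 ≈ -3.27 * -18.8957 ≈ 61.79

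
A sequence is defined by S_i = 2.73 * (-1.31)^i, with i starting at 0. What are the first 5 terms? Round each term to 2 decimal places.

This is a geometric sequence.
i=0: S_0 = 2.73 * (-1.31)^0 = 2.73
i=1: S_1 = 2.73 * (-1.31)^1 ≈ -3.58
i=2: S_2 = 2.73 * (-1.31)^2 ≈ 4.68
i=3: S_3 = 2.73 * (-1.31)^3 ≈ -6.14
i=4: S_4 = 2.73 * (-1.31)^4 ≈ 8.04
The first 5 terms are: [2.73, -3.58, 4.68, -6.14, 8.04]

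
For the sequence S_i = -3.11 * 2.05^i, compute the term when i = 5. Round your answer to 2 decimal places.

S_5 = -3.11 * 2.05^5 ≈ -3.11 * 36.2051 ≈ -112.6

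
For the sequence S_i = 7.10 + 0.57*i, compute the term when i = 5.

S_5 = 7.1 + 0.57*5 = 7.1 + 2.85 = 9.95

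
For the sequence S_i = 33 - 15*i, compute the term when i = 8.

S_8 = 33 + -15*8 = 33 + -120 = -87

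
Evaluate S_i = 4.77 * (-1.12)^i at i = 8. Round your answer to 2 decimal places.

S_8 = 4.77 * (-1.12)^8 ≈ 4.77 * 2.476 ≈ 11.81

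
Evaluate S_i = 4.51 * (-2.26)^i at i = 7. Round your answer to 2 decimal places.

S_7 = 4.51 * (-2.26)^7 ≈ 4.51 * -301.1335 ≈ -1358.11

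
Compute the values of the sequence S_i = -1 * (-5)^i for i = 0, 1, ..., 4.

This is a geometric sequence.
i=0: S_0 = -1 * (-5)^0 = -1
i=1: S_1 = -1 * (-5)^1 = 5
i=2: S_2 = -1 * (-5)^2 = -25
i=3: S_3 = -1 * (-5)^3 = 125
i=4: S_4 = -1 * (-5)^4 = -625
The first 5 terms are: [-1, 5, -25, 125, -625]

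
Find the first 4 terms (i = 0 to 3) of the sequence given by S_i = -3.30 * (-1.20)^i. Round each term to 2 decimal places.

This is a geometric sequence.
i=0: S_0 = -3.3 * (-1.2)^0 = -3.3
i=1: S_1 = -3.3 * (-1.2)^1 = 3.96
i=2: S_2 = -3.3 * (-1.2)^2 ≈ -4.75
i=3: S_3 = -3.3 * (-1.2)^3 ≈ 5.7
The first 4 terms are: [-3.3, 3.96, -4.75, 5.7]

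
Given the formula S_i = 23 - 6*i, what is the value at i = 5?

S_5 = 23 + -6*5 = 23 + -30 = -7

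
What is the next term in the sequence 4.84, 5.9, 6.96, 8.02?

Differences: 5.9 - 4.84 = 1.06
This is an arithmetic sequence with common difference d = 1.06.
Next term = 8.02 + 1.06 = 9.08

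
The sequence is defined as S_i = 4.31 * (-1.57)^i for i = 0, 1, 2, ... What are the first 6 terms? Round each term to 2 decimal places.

This is a geometric sequence.
i=0: S_0 = 4.31 * (-1.57)^0 = 4.31
i=1: S_1 = 4.31 * (-1.57)^1 ≈ -6.77
i=2: S_2 = 4.31 * (-1.57)^2 ≈ 10.62
i=3: S_3 = 4.31 * (-1.57)^3 ≈ -16.68
i=4: S_4 = 4.31 * (-1.57)^4 ≈ 26.19
i=5: S_5 = 4.31 * (-1.57)^5 ≈ -41.11
The first 6 terms are: [4.31, -6.77, 10.62, -16.68, 26.19, -41.11]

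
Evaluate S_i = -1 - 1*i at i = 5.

S_5 = -1 + -1*5 = -1 + -5 = -6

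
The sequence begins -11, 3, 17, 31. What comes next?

Differences: 3 - -11 = 14
This is an arithmetic sequence with common difference d = 14.
Next term = 31 + 14 = 45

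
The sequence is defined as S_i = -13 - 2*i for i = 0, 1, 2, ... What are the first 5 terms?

This is an arithmetic sequence.
i=0: S_0 = -13 + -2*0 = -13
i=1: S_1 = -13 + -2*1 = -15
i=2: S_2 = -13 + -2*2 = -17
i=3: S_3 = -13 + -2*3 = -19
i=4: S_4 = -13 + -2*4 = -21
The first 5 terms are: [-13, -15, -17, -19, -21]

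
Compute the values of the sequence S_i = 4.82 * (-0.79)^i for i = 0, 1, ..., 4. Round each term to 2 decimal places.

This is a geometric sequence.
i=0: S_0 = 4.82 * (-0.79)^0 = 4.82
i=1: S_1 = 4.82 * (-0.79)^1 ≈ -3.81
i=2: S_2 = 4.82 * (-0.79)^2 ≈ 3.01
i=3: S_3 = 4.82 * (-0.79)^3 ≈ -2.38
i=4: S_4 = 4.82 * (-0.79)^4 ≈ 1.88
The first 5 terms are: [4.82, -3.81, 3.01, -2.38, 1.88]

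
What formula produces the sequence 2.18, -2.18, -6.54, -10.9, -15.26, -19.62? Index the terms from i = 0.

Check differences: -2.18 - 2.18 = -4.36
-6.54 - -2.18 = -4.36
Common difference d = -4.36.
First term a = 2.18.
Formula: S_i = 2.18 - 4.36*i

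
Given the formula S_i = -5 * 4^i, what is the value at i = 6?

S_6 = -5 * 4^6 = -5 * 4096 = -20480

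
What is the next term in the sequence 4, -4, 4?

Ratios: -4 / 4 = -1.0
This is a geometric sequence with common ratio r = -1.
Next term = 4 * -1 = -4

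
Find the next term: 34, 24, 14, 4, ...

Differences: 24 - 34 = -10
This is an arithmetic sequence with common difference d = -10.
Next term = 4 + -10 = -6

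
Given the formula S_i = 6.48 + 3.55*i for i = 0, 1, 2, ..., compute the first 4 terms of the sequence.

This is an arithmetic sequence.
i=0: S_0 = 6.48 + 3.55*0 = 6.48
i=1: S_1 = 6.48 + 3.55*1 = 10.03
i=2: S_2 = 6.48 + 3.55*2 = 13.58
i=3: S_3 = 6.48 + 3.55*3 = 17.13
The first 4 terms are: [6.48, 10.03, 13.58, 17.13]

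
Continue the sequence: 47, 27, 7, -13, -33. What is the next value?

Differences: 27 - 47 = -20
This is an arithmetic sequence with common difference d = -20.
Next term = -33 + -20 = -53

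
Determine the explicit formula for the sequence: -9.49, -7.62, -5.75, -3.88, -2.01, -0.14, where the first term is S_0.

Check differences: -7.62 - -9.49 = 1.87
-5.75 - -7.62 = 1.87
Common difference d = 1.87.
First term a = -9.49.
Formula: S_i = -9.49 + 1.87*i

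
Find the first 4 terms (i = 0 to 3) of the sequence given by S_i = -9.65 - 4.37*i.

This is an arithmetic sequence.
i=0: S_0 = -9.65 + -4.37*0 = -9.65
i=1: S_1 = -9.65 + -4.37*1 = -14.02
i=2: S_2 = -9.65 + -4.37*2 = -18.39
i=3: S_3 = -9.65 + -4.37*3 = -22.76
The first 4 terms are: [-9.65, -14.02, -18.39, -22.76]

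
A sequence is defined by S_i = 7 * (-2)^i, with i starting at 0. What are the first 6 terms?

This is a geometric sequence.
i=0: S_0 = 7 * (-2)^0 = 7
i=1: S_1 = 7 * (-2)^1 = -14
i=2: S_2 = 7 * (-2)^2 = 28
i=3: S_3 = 7 * (-2)^3 = -56
i=4: S_4 = 7 * (-2)^4 = 112
i=5: S_5 = 7 * (-2)^5 = -224
The first 6 terms are: [7, -14, 28, -56, 112, -224]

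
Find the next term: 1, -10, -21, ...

Differences: -10 - 1 = -11
This is an arithmetic sequence with common difference d = -11.
Next term = -21 + -11 = -32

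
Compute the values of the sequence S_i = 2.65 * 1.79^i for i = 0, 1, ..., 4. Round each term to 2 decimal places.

This is a geometric sequence.
i=0: S_0 = 2.65 * 1.79^0 = 2.65
i=1: S_1 = 2.65 * 1.79^1 ≈ 4.74
i=2: S_2 = 2.65 * 1.79^2 ≈ 8.49
i=3: S_3 = 2.65 * 1.79^3 ≈ 15.2
i=4: S_4 = 2.65 * 1.79^4 ≈ 27.21
The first 5 terms are: [2.65, 4.74, 8.49, 15.2, 27.21]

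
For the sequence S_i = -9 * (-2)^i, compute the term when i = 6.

S_6 = -9 * (-2)^6 = -9 * 64 = -576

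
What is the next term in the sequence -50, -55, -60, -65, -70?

Differences: -55 - -50 = -5
This is an arithmetic sequence with common difference d = -5.
Next term = -70 + -5 = -75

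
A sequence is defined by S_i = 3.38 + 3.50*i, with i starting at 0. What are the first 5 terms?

This is an arithmetic sequence.
i=0: S_0 = 3.38 + 3.5*0 = 3.38
i=1: S_1 = 3.38 + 3.5*1 = 6.88
i=2: S_2 = 3.38 + 3.5*2 = 10.38
i=3: S_3 = 3.38 + 3.5*3 = 13.88
i=4: S_4 = 3.38 + 3.5*4 = 17.38
The first 5 terms are: [3.38, 6.88, 10.38, 13.88, 17.38]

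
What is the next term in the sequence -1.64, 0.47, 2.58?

Differences: 0.47 - -1.64 = 2.11
This is an arithmetic sequence with common difference d = 2.11.
Next term = 2.58 + 2.11 = 4.69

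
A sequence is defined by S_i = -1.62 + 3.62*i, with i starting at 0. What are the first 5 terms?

This is an arithmetic sequence.
i=0: S_0 = -1.62 + 3.62*0 = -1.62
i=1: S_1 = -1.62 + 3.62*1 = 2.0
i=2: S_2 = -1.62 + 3.62*2 = 5.62
i=3: S_3 = -1.62 + 3.62*3 = 9.24
i=4: S_4 = -1.62 + 3.62*4 = 12.86
The first 5 terms are: [-1.62, 2.0, 5.62, 9.24, 12.86]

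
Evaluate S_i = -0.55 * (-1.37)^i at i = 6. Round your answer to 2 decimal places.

S_6 = -0.55 * (-1.37)^6 ≈ -0.55 * 6.6119 ≈ -3.64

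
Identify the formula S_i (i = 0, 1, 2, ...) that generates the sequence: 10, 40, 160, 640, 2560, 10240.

Check ratios: 40 / 10 = 4.0
Common ratio r = 4.
First term a = 10.
Formula: S_i = 10 * 4^i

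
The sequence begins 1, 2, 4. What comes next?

Ratios: 2 / 1 = 2.0
This is a geometric sequence with common ratio r = 2.
Next term = 4 * 2 = 8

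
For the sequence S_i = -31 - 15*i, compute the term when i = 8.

S_8 = -31 + -15*8 = -31 + -120 = -151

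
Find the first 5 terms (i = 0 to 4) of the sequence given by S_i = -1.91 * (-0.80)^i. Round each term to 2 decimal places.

This is a geometric sequence.
i=0: S_0 = -1.91 * (-0.8)^0 = -1.91
i=1: S_1 = -1.91 * (-0.8)^1 ≈ 1.53
i=2: S_2 = -1.91 * (-0.8)^2 ≈ -1.22
i=3: S_3 = -1.91 * (-0.8)^3 ≈ 0.98
i=4: S_4 = -1.91 * (-0.8)^4 ≈ -0.78
The first 5 terms are: [-1.91, 1.53, -1.22, 0.98, -0.78]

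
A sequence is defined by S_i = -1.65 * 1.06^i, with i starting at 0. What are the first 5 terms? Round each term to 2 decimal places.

This is a geometric sequence.
i=0: S_0 = -1.65 * 1.06^0 = -1.65
i=1: S_1 = -1.65 * 1.06^1 ≈ -1.75
i=2: S_2 = -1.65 * 1.06^2 ≈ -1.85
i=3: S_3 = -1.65 * 1.06^3 ≈ -1.97
i=4: S_4 = -1.65 * 1.06^4 ≈ -2.08
The first 5 terms are: [-1.65, -1.75, -1.85, -1.97, -2.08]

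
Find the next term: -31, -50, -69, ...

Differences: -50 - -31 = -19
This is an arithmetic sequence with common difference d = -19.
Next term = -69 + -19 = -88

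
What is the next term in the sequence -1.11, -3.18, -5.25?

Differences: -3.18 - -1.11 = -2.07
This is an arithmetic sequence with common difference d = -2.07.
Next term = -5.25 + -2.07 = -7.32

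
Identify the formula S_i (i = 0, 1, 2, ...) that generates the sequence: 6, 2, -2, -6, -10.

Check differences: 2 - 6 = -4
-2 - 2 = -4
Common difference d = -4.
First term a = 6.
Formula: S_i = 6 - 4*i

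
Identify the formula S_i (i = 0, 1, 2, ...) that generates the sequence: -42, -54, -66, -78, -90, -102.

Check differences: -54 - -42 = -12
-66 - -54 = -12
Common difference d = -12.
First term a = -42.
Formula: S_i = -42 - 12*i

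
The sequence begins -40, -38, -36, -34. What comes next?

Differences: -38 - -40 = 2
This is an arithmetic sequence with common difference d = 2.
Next term = -34 + 2 = -32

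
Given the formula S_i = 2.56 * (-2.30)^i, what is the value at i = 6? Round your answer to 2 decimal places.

S_6 = 2.56 * (-2.3)^6 ≈ 2.56 * 148.0359 ≈ 378.97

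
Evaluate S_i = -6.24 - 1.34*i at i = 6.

S_6 = -6.24 + -1.34*6 = -6.24 + -8.04 = -14.28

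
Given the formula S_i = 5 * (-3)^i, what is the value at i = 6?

S_6 = 5 * (-3)^6 = 5 * 729 = 3645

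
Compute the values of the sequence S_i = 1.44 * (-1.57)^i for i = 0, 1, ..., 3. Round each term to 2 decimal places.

This is a geometric sequence.
i=0: S_0 = 1.44 * (-1.57)^0 = 1.44
i=1: S_1 = 1.44 * (-1.57)^1 ≈ -2.26
i=2: S_2 = 1.44 * (-1.57)^2 ≈ 3.55
i=3: S_3 = 1.44 * (-1.57)^3 ≈ -5.57
The first 4 terms are: [1.44, -2.26, 3.55, -5.57]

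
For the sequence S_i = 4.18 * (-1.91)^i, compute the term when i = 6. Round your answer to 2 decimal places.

S_6 = 4.18 * (-1.91)^6 ≈ 4.18 * 48.5512 ≈ 202.94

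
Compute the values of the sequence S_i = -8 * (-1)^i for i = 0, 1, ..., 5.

This is a geometric sequence.
i=0: S_0 = -8 * (-1)^0 = -8
i=1: S_1 = -8 * (-1)^1 = 8
i=2: S_2 = -8 * (-1)^2 = -8
i=3: S_3 = -8 * (-1)^3 = 8
i=4: S_4 = -8 * (-1)^4 = -8
i=5: S_5 = -8 * (-1)^5 = 8
The first 6 terms are: [-8, 8, -8, 8, -8, 8]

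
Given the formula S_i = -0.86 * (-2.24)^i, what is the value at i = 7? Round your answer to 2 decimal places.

S_7 = -0.86 * (-2.24)^7 ≈ -0.86 * -282.9672 ≈ 243.35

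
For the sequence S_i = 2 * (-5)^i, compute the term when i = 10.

S_10 = 2 * (-5)^10 = 2 * 9765625 = 19531250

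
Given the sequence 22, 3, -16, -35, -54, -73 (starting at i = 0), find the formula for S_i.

Check differences: 3 - 22 = -19
-16 - 3 = -19
Common difference d = -19.
First term a = 22.
Formula: S_i = 22 - 19*i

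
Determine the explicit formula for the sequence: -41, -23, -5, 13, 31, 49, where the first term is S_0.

Check differences: -23 - -41 = 18
-5 - -23 = 18
Common difference d = 18.
First term a = -41.
Formula: S_i = -41 + 18*i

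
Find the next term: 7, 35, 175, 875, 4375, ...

Ratios: 35 / 7 = 5.0
This is a geometric sequence with common ratio r = 5.
Next term = 4375 * 5 = 21875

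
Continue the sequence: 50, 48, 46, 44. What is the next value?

Differences: 48 - 50 = -2
This is an arithmetic sequence with common difference d = -2.
Next term = 44 + -2 = 42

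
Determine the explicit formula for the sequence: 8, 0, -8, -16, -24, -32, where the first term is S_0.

Check differences: 0 - 8 = -8
-8 - 0 = -8
Common difference d = -8.
First term a = 8.
Formula: S_i = 8 - 8*i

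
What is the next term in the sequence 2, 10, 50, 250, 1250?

Ratios: 10 / 2 = 5.0
This is a geometric sequence with common ratio r = 5.
Next term = 1250 * 5 = 6250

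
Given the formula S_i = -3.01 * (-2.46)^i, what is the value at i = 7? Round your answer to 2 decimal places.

S_7 = -3.01 * (-2.46)^7 ≈ -3.01 * -545.1873 ≈ 1641.01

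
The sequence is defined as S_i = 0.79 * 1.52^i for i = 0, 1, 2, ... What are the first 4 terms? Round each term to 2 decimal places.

This is a geometric sequence.
i=0: S_0 = 0.79 * 1.52^0 = 0.79
i=1: S_1 = 0.79 * 1.52^1 ≈ 1.2
i=2: S_2 = 0.79 * 1.52^2 ≈ 1.83
i=3: S_3 = 0.79 * 1.52^3 ≈ 2.77
The first 4 terms are: [0.79, 1.2, 1.83, 2.77]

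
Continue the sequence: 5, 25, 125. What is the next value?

Ratios: 25 / 5 = 5.0
This is a geometric sequence with common ratio r = 5.
Next term = 125 * 5 = 625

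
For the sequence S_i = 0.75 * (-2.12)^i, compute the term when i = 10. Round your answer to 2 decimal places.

S_10 = 0.75 * (-2.12)^10 ≈ 0.75 * 1833.828 ≈ 1375.37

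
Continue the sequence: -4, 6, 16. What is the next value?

Differences: 6 - -4 = 10
This is an arithmetic sequence with common difference d = 10.
Next term = 16 + 10 = 26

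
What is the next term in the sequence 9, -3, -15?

Differences: -3 - 9 = -12
This is an arithmetic sequence with common difference d = -12.
Next term = -15 + -12 = -27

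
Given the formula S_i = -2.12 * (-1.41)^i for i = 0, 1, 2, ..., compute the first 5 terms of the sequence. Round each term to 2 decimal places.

This is a geometric sequence.
i=0: S_0 = -2.12 * (-1.41)^0 = -2.12
i=1: S_1 = -2.12 * (-1.41)^1 ≈ 2.99
i=2: S_2 = -2.12 * (-1.41)^2 ≈ -4.21
i=3: S_3 = -2.12 * (-1.41)^3 ≈ 5.94
i=4: S_4 = -2.12 * (-1.41)^4 ≈ -8.38
The first 5 terms are: [-2.12, 2.99, -4.21, 5.94, -8.38]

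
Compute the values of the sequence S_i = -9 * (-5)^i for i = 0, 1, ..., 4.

This is a geometric sequence.
i=0: S_0 = -9 * (-5)^0 = -9
i=1: S_1 = -9 * (-5)^1 = 45
i=2: S_2 = -9 * (-5)^2 = -225
i=3: S_3 = -9 * (-5)^3 = 1125
i=4: S_4 = -9 * (-5)^4 = -5625
The first 5 terms are: [-9, 45, -225, 1125, -5625]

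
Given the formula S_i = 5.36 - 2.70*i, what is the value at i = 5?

S_5 = 5.36 + -2.7*5 = 5.36 + -13.5 = -8.14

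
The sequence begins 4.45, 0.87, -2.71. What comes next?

Differences: 0.87 - 4.45 = -3.58
This is an arithmetic sequence with common difference d = -3.58.
Next term = -2.71 + -3.58 = -6.29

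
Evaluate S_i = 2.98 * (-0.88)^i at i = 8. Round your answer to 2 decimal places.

S_8 = 2.98 * (-0.88)^8 ≈ 2.98 * 0.3596 ≈ 1.07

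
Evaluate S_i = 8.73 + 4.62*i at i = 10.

S_10 = 8.73 + 4.62*10 = 8.73 + 46.2 = 54.93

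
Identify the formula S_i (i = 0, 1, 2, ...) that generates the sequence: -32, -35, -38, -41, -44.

Check differences: -35 - -32 = -3
-38 - -35 = -3
Common difference d = -3.
First term a = -32.
Formula: S_i = -32 - 3*i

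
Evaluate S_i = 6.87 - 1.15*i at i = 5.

S_5 = 6.87 + -1.15*5 = 6.87 + -5.75 = 1.12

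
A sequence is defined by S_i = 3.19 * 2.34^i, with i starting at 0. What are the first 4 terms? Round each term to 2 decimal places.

This is a geometric sequence.
i=0: S_0 = 3.19 * 2.34^0 = 3.19
i=1: S_1 = 3.19 * 2.34^1 ≈ 7.46
i=2: S_2 = 3.19 * 2.34^2 ≈ 17.47
i=3: S_3 = 3.19 * 2.34^3 ≈ 40.87
The first 4 terms are: [3.19, 7.46, 17.47, 40.87]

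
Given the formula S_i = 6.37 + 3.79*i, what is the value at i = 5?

S_5 = 6.37 + 3.79*5 = 6.37 + 18.95 = 25.32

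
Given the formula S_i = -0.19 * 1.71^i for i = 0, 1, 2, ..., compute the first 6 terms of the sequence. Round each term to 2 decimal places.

This is a geometric sequence.
i=0: S_0 = -0.19 * 1.71^0 = -0.19
i=1: S_1 = -0.19 * 1.71^1 ≈ -0.32
i=2: S_2 = -0.19 * 1.71^2 ≈ -0.56
i=3: S_3 = -0.19 * 1.71^3 ≈ -0.95
i=4: S_4 = -0.19 * 1.71^4 ≈ -1.62
i=5: S_5 = -0.19 * 1.71^5 ≈ -2.78
The first 6 terms are: [-0.19, -0.32, -0.56, -0.95, -1.62, -2.78]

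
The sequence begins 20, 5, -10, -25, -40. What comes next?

Differences: 5 - 20 = -15
This is an arithmetic sequence with common difference d = -15.
Next term = -40 + -15 = -55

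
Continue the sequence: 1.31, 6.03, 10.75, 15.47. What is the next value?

Differences: 6.03 - 1.31 = 4.72
This is an arithmetic sequence with common difference d = 4.72.
Next term = 15.47 + 4.72 = 20.19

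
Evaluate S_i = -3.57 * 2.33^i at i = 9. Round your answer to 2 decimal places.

S_9 = -3.57 * 2.33^9 ≈ -3.57 * 2023.9664 ≈ -7225.56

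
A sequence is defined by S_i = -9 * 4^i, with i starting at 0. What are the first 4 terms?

This is a geometric sequence.
i=0: S_0 = -9 * 4^0 = -9
i=1: S_1 = -9 * 4^1 = -36
i=2: S_2 = -9 * 4^2 = -144
i=3: S_3 = -9 * 4^3 = -576
The first 4 terms are: [-9, -36, -144, -576]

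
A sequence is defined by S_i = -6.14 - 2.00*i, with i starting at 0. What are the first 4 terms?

This is an arithmetic sequence.
i=0: S_0 = -6.14 + -2.0*0 = -6.14
i=1: S_1 = -6.14 + -2.0*1 = -8.14
i=2: S_2 = -6.14 + -2.0*2 = -10.14
i=3: S_3 = -6.14 + -2.0*3 = -12.14
The first 4 terms are: [-6.14, -8.14, -10.14, -12.14]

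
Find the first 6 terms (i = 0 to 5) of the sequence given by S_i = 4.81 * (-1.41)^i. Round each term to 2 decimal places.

This is a geometric sequence.
i=0: S_0 = 4.81 * (-1.41)^0 = 4.81
i=1: S_1 = 4.81 * (-1.41)^1 ≈ -6.78
i=2: S_2 = 4.81 * (-1.41)^2 ≈ 9.56
i=3: S_3 = 4.81 * (-1.41)^3 ≈ -13.48
i=4: S_4 = 4.81 * (-1.41)^4 ≈ 19.01
i=5: S_5 = 4.81 * (-1.41)^5 ≈ -26.81
The first 6 terms are: [4.81, -6.78, 9.56, -13.48, 19.01, -26.81]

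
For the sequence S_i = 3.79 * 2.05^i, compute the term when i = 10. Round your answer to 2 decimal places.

S_10 = 3.79 * 2.05^10 ≈ 3.79 * 1310.8066 ≈ 4967.96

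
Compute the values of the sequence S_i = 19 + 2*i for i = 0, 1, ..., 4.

This is an arithmetic sequence.
i=0: S_0 = 19 + 2*0 = 19
i=1: S_1 = 19 + 2*1 = 21
i=2: S_2 = 19 + 2*2 = 23
i=3: S_3 = 19 + 2*3 = 25
i=4: S_4 = 19 + 2*4 = 27
The first 5 terms are: [19, 21, 23, 25, 27]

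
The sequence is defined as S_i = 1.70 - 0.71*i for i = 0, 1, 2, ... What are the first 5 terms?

This is an arithmetic sequence.
i=0: S_0 = 1.7 + -0.71*0 = 1.7
i=1: S_1 = 1.7 + -0.71*1 = 0.99
i=2: S_2 = 1.7 + -0.71*2 = 0.28
i=3: S_3 = 1.7 + -0.71*3 = -0.43
i=4: S_4 = 1.7 + -0.71*4 = -1.14
The first 5 terms are: [1.7, 0.99, 0.28, -0.43, -1.14]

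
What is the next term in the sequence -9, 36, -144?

Ratios: 36 / -9 = -4.0
This is a geometric sequence with common ratio r = -4.
Next term = -144 * -4 = 576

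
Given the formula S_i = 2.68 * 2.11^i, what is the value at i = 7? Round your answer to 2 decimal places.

S_7 = 2.68 * 2.11^7 ≈ 2.68 * 186.1989 ≈ 499.01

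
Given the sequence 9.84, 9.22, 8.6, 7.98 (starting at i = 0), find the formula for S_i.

Check differences: 9.22 - 9.84 = -0.62
8.6 - 9.22 = -0.62
Common difference d = -0.62.
First term a = 9.84.
Formula: S_i = 9.84 - 0.62*i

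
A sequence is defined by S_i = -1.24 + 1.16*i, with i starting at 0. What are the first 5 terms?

This is an arithmetic sequence.
i=0: S_0 = -1.24 + 1.16*0 = -1.24
i=1: S_1 = -1.24 + 1.16*1 = -0.08
i=2: S_2 = -1.24 + 1.16*2 = 1.08
i=3: S_3 = -1.24 + 1.16*3 = 2.24
i=4: S_4 = -1.24 + 1.16*4 = 3.4
The first 5 terms are: [-1.24, -0.08, 1.08, 2.24, 3.4]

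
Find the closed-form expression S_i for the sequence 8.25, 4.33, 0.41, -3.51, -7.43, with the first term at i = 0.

Check differences: 4.33 - 8.25 = -3.92
0.41 - 4.33 = -3.92
Common difference d = -3.92.
First term a = 8.25.
Formula: S_i = 8.25 - 3.92*i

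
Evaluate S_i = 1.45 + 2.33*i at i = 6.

S_6 = 1.45 + 2.33*6 = 1.45 + 13.98 = 15.43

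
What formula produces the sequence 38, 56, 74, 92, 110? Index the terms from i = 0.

Check differences: 56 - 38 = 18
74 - 56 = 18
Common difference d = 18.
First term a = 38.
Formula: S_i = 38 + 18*i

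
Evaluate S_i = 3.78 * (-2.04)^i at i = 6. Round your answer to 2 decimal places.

S_6 = 3.78 * (-2.04)^6 ≈ 3.78 * 72.0744 ≈ 272.44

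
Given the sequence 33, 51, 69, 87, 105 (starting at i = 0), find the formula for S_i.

Check differences: 51 - 33 = 18
69 - 51 = 18
Common difference d = 18.
First term a = 33.
Formula: S_i = 33 + 18*i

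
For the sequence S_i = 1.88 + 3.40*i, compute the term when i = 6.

S_6 = 1.88 + 3.4*6 = 1.88 + 20.4 = 22.28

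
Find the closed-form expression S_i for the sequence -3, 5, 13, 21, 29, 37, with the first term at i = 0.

Check differences: 5 - -3 = 8
13 - 5 = 8
Common difference d = 8.
First term a = -3.
Formula: S_i = -3 + 8*i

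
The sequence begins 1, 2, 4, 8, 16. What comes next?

Ratios: 2 / 1 = 2.0
This is a geometric sequence with common ratio r = 2.
Next term = 16 * 2 = 32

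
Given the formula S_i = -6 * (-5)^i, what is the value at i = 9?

S_9 = -6 * (-5)^9 = -6 * -1953125 = 11718750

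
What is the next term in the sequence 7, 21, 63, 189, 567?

Ratios: 21 / 7 = 3.0
This is a geometric sequence with common ratio r = 3.
Next term = 567 * 3 = 1701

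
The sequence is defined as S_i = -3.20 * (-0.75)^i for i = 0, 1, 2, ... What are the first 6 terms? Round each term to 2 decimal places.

This is a geometric sequence.
i=0: S_0 = -3.2 * (-0.75)^0 = -3.2
i=1: S_1 = -3.2 * (-0.75)^1 = 2.4
i=2: S_2 = -3.2 * (-0.75)^2 = -1.8
i=3: S_3 = -3.2 * (-0.75)^3 = 1.35
i=4: S_4 = -3.2 * (-0.75)^4 ≈ -1.01
i=5: S_5 = -3.2 * (-0.75)^5 ≈ 0.76
The first 6 terms are: [-3.2, 2.4, -1.8, 1.35, -1.01, 0.76]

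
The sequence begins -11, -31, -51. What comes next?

Differences: -31 - -11 = -20
This is an arithmetic sequence with common difference d = -20.
Next term = -51 + -20 = -71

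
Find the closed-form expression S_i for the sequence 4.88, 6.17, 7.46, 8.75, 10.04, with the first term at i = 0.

Check differences: 6.17 - 4.88 = 1.29
7.46 - 6.17 = 1.29
Common difference d = 1.29.
First term a = 4.88.
Formula: S_i = 4.88 + 1.29*i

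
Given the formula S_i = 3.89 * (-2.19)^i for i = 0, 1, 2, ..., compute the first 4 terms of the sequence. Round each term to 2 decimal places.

This is a geometric sequence.
i=0: S_0 = 3.89 * (-2.19)^0 = 3.89
i=1: S_1 = 3.89 * (-2.19)^1 ≈ -8.52
i=2: S_2 = 3.89 * (-2.19)^2 ≈ 18.66
i=3: S_3 = 3.89 * (-2.19)^3 ≈ -40.86
The first 4 terms are: [3.89, -8.52, 18.66, -40.86]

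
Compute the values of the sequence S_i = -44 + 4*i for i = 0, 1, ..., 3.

This is an arithmetic sequence.
i=0: S_0 = -44 + 4*0 = -44
i=1: S_1 = -44 + 4*1 = -40
i=2: S_2 = -44 + 4*2 = -36
i=3: S_3 = -44 + 4*3 = -32
The first 4 terms are: [-44, -40, -36, -32]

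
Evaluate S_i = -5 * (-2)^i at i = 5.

S_5 = -5 * (-2)^5 = -5 * -32 = 160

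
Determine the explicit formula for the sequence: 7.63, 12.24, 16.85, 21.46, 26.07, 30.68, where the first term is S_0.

Check differences: 12.24 - 7.63 = 4.61
16.85 - 12.24 = 4.61
Common difference d = 4.61.
First term a = 7.63.
Formula: S_i = 7.63 + 4.61*i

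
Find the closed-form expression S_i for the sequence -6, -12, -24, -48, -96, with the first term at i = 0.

Check ratios: -12 / -6 = 2.0
Common ratio r = 2.
First term a = -6.
Formula: S_i = -6 * 2^i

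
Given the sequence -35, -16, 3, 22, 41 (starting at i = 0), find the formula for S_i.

Check differences: -16 - -35 = 19
3 - -16 = 19
Common difference d = 19.
First term a = -35.
Formula: S_i = -35 + 19*i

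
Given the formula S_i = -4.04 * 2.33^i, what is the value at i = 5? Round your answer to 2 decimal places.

S_5 = -4.04 * 2.33^5 ≈ -4.04 * 68.672 ≈ -277.43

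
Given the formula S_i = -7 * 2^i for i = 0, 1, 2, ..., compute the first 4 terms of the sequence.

This is a geometric sequence.
i=0: S_0 = -7 * 2^0 = -7
i=1: S_1 = -7 * 2^1 = -14
i=2: S_2 = -7 * 2^2 = -28
i=3: S_3 = -7 * 2^3 = -56
The first 4 terms are: [-7, -14, -28, -56]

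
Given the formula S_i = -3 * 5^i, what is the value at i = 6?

S_6 = -3 * 5^6 = -3 * 15625 = -46875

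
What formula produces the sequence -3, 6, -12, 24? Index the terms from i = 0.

Check ratios: 6 / -3 = -2.0
Common ratio r = -2.
First term a = -3.
Formula: S_i = -3 * (-2)^i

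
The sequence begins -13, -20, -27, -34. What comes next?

Differences: -20 - -13 = -7
This is an arithmetic sequence with common difference d = -7.
Next term = -34 + -7 = -41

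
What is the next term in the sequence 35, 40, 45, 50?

Differences: 40 - 35 = 5
This is an arithmetic sequence with common difference d = 5.
Next term = 50 + 5 = 55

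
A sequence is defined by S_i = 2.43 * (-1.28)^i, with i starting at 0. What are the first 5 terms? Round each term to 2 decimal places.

This is a geometric sequence.
i=0: S_0 = 2.43 * (-1.28)^0 = 2.43
i=1: S_1 = 2.43 * (-1.28)^1 ≈ -3.11
i=2: S_2 = 2.43 * (-1.28)^2 ≈ 3.98
i=3: S_3 = 2.43 * (-1.28)^3 ≈ -5.1
i=4: S_4 = 2.43 * (-1.28)^4 ≈ 6.52
The first 5 terms are: [2.43, -3.11, 3.98, -5.1, 6.52]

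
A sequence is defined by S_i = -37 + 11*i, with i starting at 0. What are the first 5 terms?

This is an arithmetic sequence.
i=0: S_0 = -37 + 11*0 = -37
i=1: S_1 = -37 + 11*1 = -26
i=2: S_2 = -37 + 11*2 = -15
i=3: S_3 = -37 + 11*3 = -4
i=4: S_4 = -37 + 11*4 = 7
The first 5 terms are: [-37, -26, -15, -4, 7]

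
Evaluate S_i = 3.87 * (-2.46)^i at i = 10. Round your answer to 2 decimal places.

S_10 = 3.87 * (-2.46)^10 ≈ 3.87 * 8116.1688 ≈ 31409.57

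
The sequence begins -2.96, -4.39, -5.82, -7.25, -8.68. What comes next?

Differences: -4.39 - -2.96 = -1.43
This is an arithmetic sequence with common difference d = -1.43.
Next term = -8.68 + -1.43 = -10.11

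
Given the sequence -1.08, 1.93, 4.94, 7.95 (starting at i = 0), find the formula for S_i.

Check differences: 1.93 - -1.08 = 3.01
4.94 - 1.93 = 3.01
Common difference d = 3.01.
First term a = -1.08.
Formula: S_i = -1.08 + 3.01*i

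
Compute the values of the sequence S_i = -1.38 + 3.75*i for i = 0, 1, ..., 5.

This is an arithmetic sequence.
i=0: S_0 = -1.38 + 3.75*0 = -1.38
i=1: S_1 = -1.38 + 3.75*1 = 2.37
i=2: S_2 = -1.38 + 3.75*2 = 6.12
i=3: S_3 = -1.38 + 3.75*3 = 9.87
i=4: S_4 = -1.38 + 3.75*4 = 13.62
i=5: S_5 = -1.38 + 3.75*5 = 17.37
The first 6 terms are: [-1.38, 2.37, 6.12, 9.87, 13.62, 17.37]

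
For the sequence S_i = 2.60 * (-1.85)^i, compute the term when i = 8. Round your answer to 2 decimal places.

S_8 = 2.6 * (-1.85)^8 ≈ 2.6 * 137.2062 ≈ 356.74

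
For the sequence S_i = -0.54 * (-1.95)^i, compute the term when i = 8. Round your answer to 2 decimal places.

S_8 = -0.54 * (-1.95)^8 ≈ -0.54 * 209.0629 ≈ -112.89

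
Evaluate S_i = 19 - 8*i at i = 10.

S_10 = 19 + -8*10 = 19 + -80 = -61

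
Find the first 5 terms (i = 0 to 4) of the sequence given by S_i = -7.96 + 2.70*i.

This is an arithmetic sequence.
i=0: S_0 = -7.96 + 2.7*0 = -7.96
i=1: S_1 = -7.96 + 2.7*1 = -5.26
i=2: S_2 = -7.96 + 2.7*2 = -2.56
i=3: S_3 = -7.96 + 2.7*3 = 0.14
i=4: S_4 = -7.96 + 2.7*4 = 2.84
The first 5 terms are: [-7.96, -5.26, -2.56, 0.14, 2.84]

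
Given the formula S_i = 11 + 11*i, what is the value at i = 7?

S_7 = 11 + 11*7 = 11 + 77 = 88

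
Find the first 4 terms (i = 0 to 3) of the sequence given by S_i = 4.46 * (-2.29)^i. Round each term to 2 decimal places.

This is a geometric sequence.
i=0: S_0 = 4.46 * (-2.29)^0 = 4.46
i=1: S_1 = 4.46 * (-2.29)^1 ≈ -10.21
i=2: S_2 = 4.46 * (-2.29)^2 ≈ 23.39
i=3: S_3 = 4.46 * (-2.29)^3 ≈ -53.56
The first 4 terms are: [4.46, -10.21, 23.39, -53.56]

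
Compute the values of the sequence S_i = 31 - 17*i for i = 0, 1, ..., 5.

This is an arithmetic sequence.
i=0: S_0 = 31 + -17*0 = 31
i=1: S_1 = 31 + -17*1 = 14
i=2: S_2 = 31 + -17*2 = -3
i=3: S_3 = 31 + -17*3 = -20
i=4: S_4 = 31 + -17*4 = -37
i=5: S_5 = 31 + -17*5 = -54
The first 6 terms are: [31, 14, -3, -20, -37, -54]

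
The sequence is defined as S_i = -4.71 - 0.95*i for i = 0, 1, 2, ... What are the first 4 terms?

This is an arithmetic sequence.
i=0: S_0 = -4.71 + -0.95*0 = -4.71
i=1: S_1 = -4.71 + -0.95*1 = -5.66
i=2: S_2 = -4.71 + -0.95*2 = -6.61
i=3: S_3 = -4.71 + -0.95*3 = -7.56
The first 4 terms are: [-4.71, -5.66, -6.61, -7.56]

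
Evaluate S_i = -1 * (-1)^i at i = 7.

S_7 = -1 * (-1)^7 = -1 * -1 = 1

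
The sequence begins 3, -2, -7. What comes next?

Differences: -2 - 3 = -5
This is an arithmetic sequence with common difference d = -5.
Next term = -7 + -5 = -12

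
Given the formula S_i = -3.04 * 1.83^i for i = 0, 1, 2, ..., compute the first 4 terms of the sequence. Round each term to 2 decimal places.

This is a geometric sequence.
i=0: S_0 = -3.04 * 1.83^0 = -3.04
i=1: S_1 = -3.04 * 1.83^1 ≈ -5.56
i=2: S_2 = -3.04 * 1.83^2 ≈ -10.18
i=3: S_3 = -3.04 * 1.83^3 ≈ -18.63
The first 4 terms are: [-3.04, -5.56, -10.18, -18.63]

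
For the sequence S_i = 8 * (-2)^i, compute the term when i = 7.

S_7 = 8 * (-2)^7 = 8 * -128 = -1024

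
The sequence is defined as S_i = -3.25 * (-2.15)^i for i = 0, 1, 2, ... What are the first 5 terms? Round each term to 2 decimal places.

This is a geometric sequence.
i=0: S_0 = -3.25 * (-2.15)^0 = -3.25
i=1: S_1 = -3.25 * (-2.15)^1 ≈ 6.99
i=2: S_2 = -3.25 * (-2.15)^2 ≈ -15.02
i=3: S_3 = -3.25 * (-2.15)^3 ≈ 32.3
i=4: S_4 = -3.25 * (-2.15)^4 ≈ -69.44
The first 5 terms are: [-3.25, 6.99, -15.02, 32.3, -69.44]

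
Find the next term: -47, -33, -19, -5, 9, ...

Differences: -33 - -47 = 14
This is an arithmetic sequence with common difference d = 14.
Next term = 9 + 14 = 23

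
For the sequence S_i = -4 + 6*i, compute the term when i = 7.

S_7 = -4 + 6*7 = -4 + 42 = 38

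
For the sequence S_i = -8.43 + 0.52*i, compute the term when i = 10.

S_10 = -8.43 + 0.52*10 = -8.43 + 5.2 = -3.23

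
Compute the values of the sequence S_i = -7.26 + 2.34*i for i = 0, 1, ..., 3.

This is an arithmetic sequence.
i=0: S_0 = -7.26 + 2.34*0 = -7.26
i=1: S_1 = -7.26 + 2.34*1 = -4.92
i=2: S_2 = -7.26 + 2.34*2 = -2.58
i=3: S_3 = -7.26 + 2.34*3 = -0.24
The first 4 terms are: [-7.26, -4.92, -2.58, -0.24]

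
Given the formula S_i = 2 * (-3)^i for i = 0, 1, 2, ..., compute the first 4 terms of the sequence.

This is a geometric sequence.
i=0: S_0 = 2 * (-3)^0 = 2
i=1: S_1 = 2 * (-3)^1 = -6
i=2: S_2 = 2 * (-3)^2 = 18
i=3: S_3 = 2 * (-3)^3 = -54
The first 4 terms are: [2, -6, 18, -54]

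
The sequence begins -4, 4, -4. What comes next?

Ratios: 4 / -4 = -1.0
This is a geometric sequence with common ratio r = -1.
Next term = -4 * -1 = 4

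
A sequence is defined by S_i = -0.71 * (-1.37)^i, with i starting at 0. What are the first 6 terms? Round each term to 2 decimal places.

This is a geometric sequence.
i=0: S_0 = -0.71 * (-1.37)^0 = -0.71
i=1: S_1 = -0.71 * (-1.37)^1 ≈ 0.97
i=2: S_2 = -0.71 * (-1.37)^2 ≈ -1.33
i=3: S_3 = -0.71 * (-1.37)^3 ≈ 1.83
i=4: S_4 = -0.71 * (-1.37)^4 ≈ -2.5
i=5: S_5 = -0.71 * (-1.37)^5 ≈ 3.43
The first 6 terms are: [-0.71, 0.97, -1.33, 1.83, -2.5, 3.43]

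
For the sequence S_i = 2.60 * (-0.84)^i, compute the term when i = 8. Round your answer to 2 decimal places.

S_8 = 2.6 * (-0.84)^8 ≈ 2.6 * 0.2479 ≈ 0.64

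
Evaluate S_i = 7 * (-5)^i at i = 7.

S_7 = 7 * (-5)^7 = 7 * -78125 = -546875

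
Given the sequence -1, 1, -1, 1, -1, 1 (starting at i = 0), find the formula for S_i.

Check ratios: 1 / -1 = -1.0
Common ratio r = -1.
First term a = -1.
Formula: S_i = -1 * (-1)^i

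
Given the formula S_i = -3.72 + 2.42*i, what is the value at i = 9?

S_9 = -3.72 + 2.42*9 = -3.72 + 21.78 = 18.06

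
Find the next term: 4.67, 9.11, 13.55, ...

Differences: 9.11 - 4.67 = 4.44
This is an arithmetic sequence with common difference d = 4.44.
Next term = 13.55 + 4.44 = 17.99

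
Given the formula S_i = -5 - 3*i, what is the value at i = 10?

S_10 = -5 + -3*10 = -5 + -30 = -35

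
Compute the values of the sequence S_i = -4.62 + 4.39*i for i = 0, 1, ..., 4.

This is an arithmetic sequence.
i=0: S_0 = -4.62 + 4.39*0 = -4.62
i=1: S_1 = -4.62 + 4.39*1 = -0.23
i=2: S_2 = -4.62 + 4.39*2 = 4.16
i=3: S_3 = -4.62 + 4.39*3 = 8.55
i=4: S_4 = -4.62 + 4.39*4 = 12.94
The first 5 terms are: [-4.62, -0.23, 4.16, 8.55, 12.94]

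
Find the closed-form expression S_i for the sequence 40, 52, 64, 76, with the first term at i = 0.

Check differences: 52 - 40 = 12
64 - 52 = 12
Common difference d = 12.
First term a = 40.
Formula: S_i = 40 + 12*i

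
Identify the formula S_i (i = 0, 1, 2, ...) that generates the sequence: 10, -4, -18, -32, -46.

Check differences: -4 - 10 = -14
-18 - -4 = -14
Common difference d = -14.
First term a = 10.
Formula: S_i = 10 - 14*i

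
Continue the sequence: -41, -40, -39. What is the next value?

Differences: -40 - -41 = 1
This is an arithmetic sequence with common difference d = 1.
Next term = -39 + 1 = -38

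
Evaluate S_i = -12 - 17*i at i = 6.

S_6 = -12 + -17*6 = -12 + -102 = -114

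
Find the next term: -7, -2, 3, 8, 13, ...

Differences: -2 - -7 = 5
This is an arithmetic sequence with common difference d = 5.
Next term = 13 + 5 = 18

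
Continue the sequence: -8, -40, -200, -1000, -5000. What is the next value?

Ratios: -40 / -8 = 5.0
This is a geometric sequence with common ratio r = 5.
Next term = -5000 * 5 = -25000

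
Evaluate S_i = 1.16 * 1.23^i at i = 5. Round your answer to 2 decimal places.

S_5 = 1.16 * 1.23^5 ≈ 1.16 * 2.8153 ≈ 3.27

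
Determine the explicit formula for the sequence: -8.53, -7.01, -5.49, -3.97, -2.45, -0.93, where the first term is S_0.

Check differences: -7.01 - -8.53 = 1.52
-5.49 - -7.01 = 1.52
Common difference d = 1.52.
First term a = -8.53.
Formula: S_i = -8.53 + 1.52*i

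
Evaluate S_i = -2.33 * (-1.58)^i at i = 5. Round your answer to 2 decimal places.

S_5 = -2.33 * (-1.58)^5 ≈ -2.33 * -9.8466 ≈ 22.94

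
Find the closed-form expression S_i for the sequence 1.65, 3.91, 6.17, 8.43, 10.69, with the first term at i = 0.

Check differences: 3.91 - 1.65 = 2.26
6.17 - 3.91 = 2.26
Common difference d = 2.26.
First term a = 1.65.
Formula: S_i = 1.65 + 2.26*i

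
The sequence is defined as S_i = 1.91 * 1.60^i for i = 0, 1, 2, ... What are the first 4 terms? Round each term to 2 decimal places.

This is a geometric sequence.
i=0: S_0 = 1.91 * 1.6^0 = 1.91
i=1: S_1 = 1.91 * 1.6^1 ≈ 3.06
i=2: S_2 = 1.91 * 1.6^2 ≈ 4.89
i=3: S_3 = 1.91 * 1.6^3 ≈ 7.82
The first 4 terms are: [1.91, 3.06, 4.89, 7.82]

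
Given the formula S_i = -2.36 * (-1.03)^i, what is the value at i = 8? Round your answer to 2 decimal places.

S_8 = -2.36 * (-1.03)^8 ≈ -2.36 * 1.2668 ≈ -2.99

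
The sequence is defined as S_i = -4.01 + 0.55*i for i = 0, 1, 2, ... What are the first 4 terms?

This is an arithmetic sequence.
i=0: S_0 = -4.01 + 0.55*0 = -4.01
i=1: S_1 = -4.01 + 0.55*1 = -3.46
i=2: S_2 = -4.01 + 0.55*2 = -2.91
i=3: S_3 = -4.01 + 0.55*3 = -2.36
The first 4 terms are: [-4.01, -3.46, -2.91, -2.36]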